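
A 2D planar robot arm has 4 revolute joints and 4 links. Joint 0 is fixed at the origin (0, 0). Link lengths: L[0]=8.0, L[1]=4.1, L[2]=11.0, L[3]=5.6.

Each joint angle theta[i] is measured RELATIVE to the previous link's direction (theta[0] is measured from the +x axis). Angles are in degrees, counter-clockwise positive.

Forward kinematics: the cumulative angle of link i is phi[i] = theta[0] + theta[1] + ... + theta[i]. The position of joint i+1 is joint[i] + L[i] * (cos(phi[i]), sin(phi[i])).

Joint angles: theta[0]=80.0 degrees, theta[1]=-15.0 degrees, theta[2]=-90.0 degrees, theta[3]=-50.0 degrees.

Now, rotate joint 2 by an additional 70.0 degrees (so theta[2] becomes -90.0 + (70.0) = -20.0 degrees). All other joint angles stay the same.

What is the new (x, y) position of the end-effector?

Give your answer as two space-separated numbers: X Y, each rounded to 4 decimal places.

joint[0] = (0.0000, 0.0000)  (base)
link 0: phi[0] = 80 = 80 deg
  cos(80 deg) = 0.1736, sin(80 deg) = 0.9848
  joint[1] = (0.0000, 0.0000) + 8 * (0.1736, 0.9848) = (0.0000 + 1.3892, 0.0000 + 7.8785) = (1.3892, 7.8785)
link 1: phi[1] = 80 + -15 = 65 deg
  cos(65 deg) = 0.4226, sin(65 deg) = 0.9063
  joint[2] = (1.3892, 7.8785) + 4.1 * (0.4226, 0.9063) = (1.3892 + 1.7327, 7.8785 + 3.7159) = (3.1219, 11.5943)
link 2: phi[2] = 80 + -15 + -20 = 45 deg
  cos(45 deg) = 0.7071, sin(45 deg) = 0.7071
  joint[3] = (3.1219, 11.5943) + 11 * (0.7071, 0.7071) = (3.1219 + 7.7782, 11.5943 + 7.7782) = (10.9001, 19.3725)
link 3: phi[3] = 80 + -15 + -20 + -50 = -5 deg
  cos(-5 deg) = 0.9962, sin(-5 deg) = -0.0872
  joint[4] = (10.9001, 19.3725) + 5.6 * (0.9962, -0.0872) = (10.9001 + 5.5787, 19.3725 + -0.4881) = (16.4788, 18.8844)
End effector: (16.4788, 18.8844)

Answer: 16.4788 18.8844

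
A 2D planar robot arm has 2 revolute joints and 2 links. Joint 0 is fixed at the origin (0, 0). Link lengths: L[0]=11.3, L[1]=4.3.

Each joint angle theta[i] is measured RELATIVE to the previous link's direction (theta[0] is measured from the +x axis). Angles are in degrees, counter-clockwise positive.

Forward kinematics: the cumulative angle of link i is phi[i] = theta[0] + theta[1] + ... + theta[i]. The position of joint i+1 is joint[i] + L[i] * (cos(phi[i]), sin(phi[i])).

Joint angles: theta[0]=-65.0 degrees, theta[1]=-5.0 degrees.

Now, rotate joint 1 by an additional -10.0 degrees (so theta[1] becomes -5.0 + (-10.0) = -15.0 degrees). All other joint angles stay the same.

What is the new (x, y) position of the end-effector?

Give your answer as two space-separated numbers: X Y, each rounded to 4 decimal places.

joint[0] = (0.0000, 0.0000)  (base)
link 0: phi[0] = -65 = -65 deg
  cos(-65 deg) = 0.4226, sin(-65 deg) = -0.9063
  joint[1] = (0.0000, 0.0000) + 11.3 * (0.4226, -0.9063) = (0.0000 + 4.7756, 0.0000 + -10.2413) = (4.7756, -10.2413)
link 1: phi[1] = -65 + -15 = -80 deg
  cos(-80 deg) = 0.1736, sin(-80 deg) = -0.9848
  joint[2] = (4.7756, -10.2413) + 4.3 * (0.1736, -0.9848) = (4.7756 + 0.7467, -10.2413 + -4.2347) = (5.5223, -14.4760)
End effector: (5.5223, -14.4760)

Answer: 5.5223 -14.4760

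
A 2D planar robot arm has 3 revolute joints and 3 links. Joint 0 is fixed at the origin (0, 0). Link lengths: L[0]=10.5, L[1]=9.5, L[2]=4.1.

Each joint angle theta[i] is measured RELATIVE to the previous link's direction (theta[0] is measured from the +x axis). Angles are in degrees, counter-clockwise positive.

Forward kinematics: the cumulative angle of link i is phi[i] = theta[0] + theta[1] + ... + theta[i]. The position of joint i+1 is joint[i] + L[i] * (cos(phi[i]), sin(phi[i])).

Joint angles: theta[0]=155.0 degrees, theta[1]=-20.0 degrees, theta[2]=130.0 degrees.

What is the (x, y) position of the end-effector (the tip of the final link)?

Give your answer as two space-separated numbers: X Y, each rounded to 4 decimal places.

joint[0] = (0.0000, 0.0000)  (base)
link 0: phi[0] = 155 = 155 deg
  cos(155 deg) = -0.9063, sin(155 deg) = 0.4226
  joint[1] = (0.0000, 0.0000) + 10.5 * (-0.9063, 0.4226) = (0.0000 + -9.5162, 0.0000 + 4.4375) = (-9.5162, 4.4375)
link 1: phi[1] = 155 + -20 = 135 deg
  cos(135 deg) = -0.7071, sin(135 deg) = 0.7071
  joint[2] = (-9.5162, 4.4375) + 9.5 * (-0.7071, 0.7071) = (-9.5162 + -6.7175, 4.4375 + 6.7175) = (-16.2337, 11.1550)
link 2: phi[2] = 155 + -20 + 130 = 265 deg
  cos(265 deg) = -0.0872, sin(265 deg) = -0.9962
  joint[3] = (-16.2337, 11.1550) + 4.1 * (-0.0872, -0.9962) = (-16.2337 + -0.3573, 11.1550 + -4.0844) = (-16.5911, 7.0706)
End effector: (-16.5911, 7.0706)

Answer: -16.5911 7.0706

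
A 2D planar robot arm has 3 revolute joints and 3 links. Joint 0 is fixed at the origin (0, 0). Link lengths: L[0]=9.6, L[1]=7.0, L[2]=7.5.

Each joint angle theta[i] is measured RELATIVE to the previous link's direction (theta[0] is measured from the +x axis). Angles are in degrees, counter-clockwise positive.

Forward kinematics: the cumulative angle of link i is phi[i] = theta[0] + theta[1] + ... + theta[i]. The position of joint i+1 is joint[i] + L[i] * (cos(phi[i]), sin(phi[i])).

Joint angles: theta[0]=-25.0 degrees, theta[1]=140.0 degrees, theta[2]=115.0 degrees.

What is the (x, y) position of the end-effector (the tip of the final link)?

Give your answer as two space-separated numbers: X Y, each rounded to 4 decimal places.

joint[0] = (0.0000, 0.0000)  (base)
link 0: phi[0] = -25 = -25 deg
  cos(-25 deg) = 0.9063, sin(-25 deg) = -0.4226
  joint[1] = (0.0000, 0.0000) + 9.6 * (0.9063, -0.4226) = (0.0000 + 8.7006, 0.0000 + -4.0571) = (8.7006, -4.0571)
link 1: phi[1] = -25 + 140 = 115 deg
  cos(115 deg) = -0.4226, sin(115 deg) = 0.9063
  joint[2] = (8.7006, -4.0571) + 7 * (-0.4226, 0.9063) = (8.7006 + -2.9583, -4.0571 + 6.3442) = (5.7422, 2.2870)
link 2: phi[2] = -25 + 140 + 115 = 230 deg
  cos(230 deg) = -0.6428, sin(230 deg) = -0.7660
  joint[3] = (5.7422, 2.2870) + 7.5 * (-0.6428, -0.7660) = (5.7422 + -4.8209, 2.2870 + -5.7453) = (0.9213, -3.4583)
End effector: (0.9213, -3.4583)

Answer: 0.9213 -3.4583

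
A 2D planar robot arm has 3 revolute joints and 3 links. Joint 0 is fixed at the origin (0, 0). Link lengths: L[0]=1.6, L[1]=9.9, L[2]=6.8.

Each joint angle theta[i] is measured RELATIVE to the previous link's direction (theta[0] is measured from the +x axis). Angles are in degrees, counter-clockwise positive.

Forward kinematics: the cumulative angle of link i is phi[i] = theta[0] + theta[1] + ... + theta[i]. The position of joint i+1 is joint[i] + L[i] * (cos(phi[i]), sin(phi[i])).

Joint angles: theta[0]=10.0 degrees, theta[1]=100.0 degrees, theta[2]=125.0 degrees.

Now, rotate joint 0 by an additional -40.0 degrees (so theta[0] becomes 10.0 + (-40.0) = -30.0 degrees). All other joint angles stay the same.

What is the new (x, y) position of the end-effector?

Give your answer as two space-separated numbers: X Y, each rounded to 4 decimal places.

Answer: -1.7967 6.7430

Derivation:
joint[0] = (0.0000, 0.0000)  (base)
link 0: phi[0] = -30 = -30 deg
  cos(-30 deg) = 0.8660, sin(-30 deg) = -0.5000
  joint[1] = (0.0000, 0.0000) + 1.6 * (0.8660, -0.5000) = (0.0000 + 1.3856, 0.0000 + -0.8000) = (1.3856, -0.8000)
link 1: phi[1] = -30 + 100 = 70 deg
  cos(70 deg) = 0.3420, sin(70 deg) = 0.9397
  joint[2] = (1.3856, -0.8000) + 9.9 * (0.3420, 0.9397) = (1.3856 + 3.3860, -0.8000 + 9.3030) = (4.7716, 8.5030)
link 2: phi[2] = -30 + 100 + 125 = 195 deg
  cos(195 deg) = -0.9659, sin(195 deg) = -0.2588
  joint[3] = (4.7716, 8.5030) + 6.8 * (-0.9659, -0.2588) = (4.7716 + -6.5683, 8.5030 + -1.7600) = (-1.7967, 6.7430)
End effector: (-1.7967, 6.7430)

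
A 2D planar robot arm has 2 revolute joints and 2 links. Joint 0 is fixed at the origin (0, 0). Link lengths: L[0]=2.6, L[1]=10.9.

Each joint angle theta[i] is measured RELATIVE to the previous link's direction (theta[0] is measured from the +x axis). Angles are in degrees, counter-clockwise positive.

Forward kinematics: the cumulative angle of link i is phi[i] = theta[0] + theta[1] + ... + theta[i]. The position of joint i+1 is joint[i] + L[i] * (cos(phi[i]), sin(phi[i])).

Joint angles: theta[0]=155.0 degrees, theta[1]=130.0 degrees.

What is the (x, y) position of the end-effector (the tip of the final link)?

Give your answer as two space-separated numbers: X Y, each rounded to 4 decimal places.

Answer: 0.4647 -9.4298

Derivation:
joint[0] = (0.0000, 0.0000)  (base)
link 0: phi[0] = 155 = 155 deg
  cos(155 deg) = -0.9063, sin(155 deg) = 0.4226
  joint[1] = (0.0000, 0.0000) + 2.6 * (-0.9063, 0.4226) = (0.0000 + -2.3564, 0.0000 + 1.0988) = (-2.3564, 1.0988)
link 1: phi[1] = 155 + 130 = 285 deg
  cos(285 deg) = 0.2588, sin(285 deg) = -0.9659
  joint[2] = (-2.3564, 1.0988) + 10.9 * (0.2588, -0.9659) = (-2.3564 + 2.8211, 1.0988 + -10.5286) = (0.4647, -9.4298)
End effector: (0.4647, -9.4298)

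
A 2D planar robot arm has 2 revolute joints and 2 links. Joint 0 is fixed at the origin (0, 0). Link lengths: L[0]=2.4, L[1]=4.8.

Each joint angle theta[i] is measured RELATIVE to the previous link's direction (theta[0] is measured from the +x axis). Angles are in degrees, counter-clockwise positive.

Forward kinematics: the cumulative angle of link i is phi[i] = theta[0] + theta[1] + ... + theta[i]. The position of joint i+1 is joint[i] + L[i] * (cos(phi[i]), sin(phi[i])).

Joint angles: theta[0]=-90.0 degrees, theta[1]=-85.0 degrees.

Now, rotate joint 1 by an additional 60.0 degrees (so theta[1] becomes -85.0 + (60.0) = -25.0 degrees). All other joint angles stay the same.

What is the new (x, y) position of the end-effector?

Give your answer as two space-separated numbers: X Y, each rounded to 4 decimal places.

Answer: -2.0286 -6.7503

Derivation:
joint[0] = (0.0000, 0.0000)  (base)
link 0: phi[0] = -90 = -90 deg
  cos(-90 deg) = 0.0000, sin(-90 deg) = -1.0000
  joint[1] = (0.0000, 0.0000) + 2.4 * (0.0000, -1.0000) = (0.0000 + 0.0000, 0.0000 + -2.4000) = (0.0000, -2.4000)
link 1: phi[1] = -90 + -25 = -115 deg
  cos(-115 deg) = -0.4226, sin(-115 deg) = -0.9063
  joint[2] = (0.0000, -2.4000) + 4.8 * (-0.4226, -0.9063) = (0.0000 + -2.0286, -2.4000 + -4.3503) = (-2.0286, -6.7503)
End effector: (-2.0286, -6.7503)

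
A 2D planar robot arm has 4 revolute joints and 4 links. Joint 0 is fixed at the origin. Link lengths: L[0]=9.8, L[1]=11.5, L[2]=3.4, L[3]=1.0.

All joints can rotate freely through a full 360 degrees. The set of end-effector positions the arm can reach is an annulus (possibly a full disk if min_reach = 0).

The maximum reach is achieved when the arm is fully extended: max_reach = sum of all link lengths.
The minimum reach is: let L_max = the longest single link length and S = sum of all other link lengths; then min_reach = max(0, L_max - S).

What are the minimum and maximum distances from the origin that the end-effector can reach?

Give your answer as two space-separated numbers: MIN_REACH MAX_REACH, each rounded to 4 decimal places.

Answer: 0.0000 25.7000

Derivation:
Link lengths: [9.8, 11.5, 3.4, 1.0]
max_reach = 9.8 + 11.5 + 3.4 + 1 = 25.7
L_max = max([9.8, 11.5, 3.4, 1.0]) = 11.5
S (sum of others) = 25.7 - 11.5 = 14.2
min_reach = max(0, 11.5 - 14.2) = max(0, -2.7) = 0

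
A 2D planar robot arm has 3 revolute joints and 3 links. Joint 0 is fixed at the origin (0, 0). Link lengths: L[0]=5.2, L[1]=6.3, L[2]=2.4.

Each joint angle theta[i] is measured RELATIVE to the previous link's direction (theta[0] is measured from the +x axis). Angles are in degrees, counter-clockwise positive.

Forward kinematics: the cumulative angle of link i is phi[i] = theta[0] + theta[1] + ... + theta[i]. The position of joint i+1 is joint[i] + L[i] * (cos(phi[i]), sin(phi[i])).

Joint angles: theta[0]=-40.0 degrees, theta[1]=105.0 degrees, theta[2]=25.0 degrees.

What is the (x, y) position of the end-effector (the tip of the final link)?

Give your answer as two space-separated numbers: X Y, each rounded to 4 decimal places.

Answer: 6.6459 4.7672

Derivation:
joint[0] = (0.0000, 0.0000)  (base)
link 0: phi[0] = -40 = -40 deg
  cos(-40 deg) = 0.7660, sin(-40 deg) = -0.6428
  joint[1] = (0.0000, 0.0000) + 5.2 * (0.7660, -0.6428) = (0.0000 + 3.9834, 0.0000 + -3.3425) = (3.9834, -3.3425)
link 1: phi[1] = -40 + 105 = 65 deg
  cos(65 deg) = 0.4226, sin(65 deg) = 0.9063
  joint[2] = (3.9834, -3.3425) + 6.3 * (0.4226, 0.9063) = (3.9834 + 2.6625, -3.3425 + 5.7097) = (6.6459, 2.3672)
link 2: phi[2] = -40 + 105 + 25 = 90 deg
  cos(90 deg) = 0.0000, sin(90 deg) = 1.0000
  joint[3] = (6.6459, 2.3672) + 2.4 * (0.0000, 1.0000) = (6.6459 + 0.0000, 2.3672 + 2.4000) = (6.6459, 4.7672)
End effector: (6.6459, 4.7672)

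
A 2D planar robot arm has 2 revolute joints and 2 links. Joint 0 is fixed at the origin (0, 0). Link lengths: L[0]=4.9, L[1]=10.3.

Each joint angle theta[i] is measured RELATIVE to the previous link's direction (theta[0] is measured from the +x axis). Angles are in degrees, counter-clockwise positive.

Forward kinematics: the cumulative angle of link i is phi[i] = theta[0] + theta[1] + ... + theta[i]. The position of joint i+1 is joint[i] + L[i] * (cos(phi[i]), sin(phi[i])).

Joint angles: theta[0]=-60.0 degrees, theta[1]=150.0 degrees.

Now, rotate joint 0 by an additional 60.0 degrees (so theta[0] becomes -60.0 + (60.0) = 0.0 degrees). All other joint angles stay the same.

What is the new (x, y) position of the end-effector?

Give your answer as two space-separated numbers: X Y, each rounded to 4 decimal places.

Answer: -4.0201 5.1500

Derivation:
joint[0] = (0.0000, 0.0000)  (base)
link 0: phi[0] = 0 = 0 deg
  cos(0 deg) = 1.0000, sin(0 deg) = 0.0000
  joint[1] = (0.0000, 0.0000) + 4.9 * (1.0000, 0.0000) = (0.0000 + 4.9000, 0.0000 + 0.0000) = (4.9000, 0.0000)
link 1: phi[1] = 0 + 150 = 150 deg
  cos(150 deg) = -0.8660, sin(150 deg) = 0.5000
  joint[2] = (4.9000, 0.0000) + 10.3 * (-0.8660, 0.5000) = (4.9000 + -8.9201, 0.0000 + 5.1500) = (-4.0201, 5.1500)
End effector: (-4.0201, 5.1500)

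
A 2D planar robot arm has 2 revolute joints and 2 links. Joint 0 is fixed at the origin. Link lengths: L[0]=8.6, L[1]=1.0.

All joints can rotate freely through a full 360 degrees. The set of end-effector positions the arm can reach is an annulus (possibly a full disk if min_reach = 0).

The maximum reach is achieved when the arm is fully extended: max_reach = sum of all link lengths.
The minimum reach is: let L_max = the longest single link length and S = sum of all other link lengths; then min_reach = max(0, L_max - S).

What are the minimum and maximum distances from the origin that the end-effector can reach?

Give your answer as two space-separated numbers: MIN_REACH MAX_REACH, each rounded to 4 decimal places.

Link lengths: [8.6, 1.0]
max_reach = 8.6 + 1 = 9.6
L_max = max([8.6, 1.0]) = 8.6
S (sum of others) = 9.6 - 8.6 = 1
min_reach = max(0, 8.6 - 1) = max(0, 7.6) = 7.6

Answer: 7.6000 9.6000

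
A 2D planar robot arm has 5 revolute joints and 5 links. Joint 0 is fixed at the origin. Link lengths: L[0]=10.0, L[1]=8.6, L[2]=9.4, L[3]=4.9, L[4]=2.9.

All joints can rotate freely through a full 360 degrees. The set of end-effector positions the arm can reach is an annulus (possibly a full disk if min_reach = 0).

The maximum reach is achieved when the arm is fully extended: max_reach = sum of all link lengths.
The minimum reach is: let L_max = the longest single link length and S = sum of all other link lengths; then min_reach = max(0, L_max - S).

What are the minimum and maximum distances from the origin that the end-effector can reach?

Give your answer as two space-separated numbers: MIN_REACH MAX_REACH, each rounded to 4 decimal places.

Answer: 0.0000 35.8000

Derivation:
Link lengths: [10.0, 8.6, 9.4, 4.9, 2.9]
max_reach = 10 + 8.6 + 9.4 + 4.9 + 2.9 = 35.8
L_max = max([10.0, 8.6, 9.4, 4.9, 2.9]) = 10
S (sum of others) = 35.8 - 10 = 25.8
min_reach = max(0, 10 - 25.8) = max(0, -15.8) = 0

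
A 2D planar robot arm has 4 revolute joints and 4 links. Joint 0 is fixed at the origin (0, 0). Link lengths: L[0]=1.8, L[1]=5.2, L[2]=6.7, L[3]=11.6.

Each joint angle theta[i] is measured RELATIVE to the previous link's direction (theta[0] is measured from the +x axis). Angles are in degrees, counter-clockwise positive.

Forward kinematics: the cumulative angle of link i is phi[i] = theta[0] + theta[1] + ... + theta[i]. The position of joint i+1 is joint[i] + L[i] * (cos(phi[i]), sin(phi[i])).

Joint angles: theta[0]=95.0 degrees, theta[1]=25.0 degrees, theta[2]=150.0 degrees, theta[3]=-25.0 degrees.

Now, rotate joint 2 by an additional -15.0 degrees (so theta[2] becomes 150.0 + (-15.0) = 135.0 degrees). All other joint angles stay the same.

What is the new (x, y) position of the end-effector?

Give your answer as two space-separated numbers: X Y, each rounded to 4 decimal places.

joint[0] = (0.0000, 0.0000)  (base)
link 0: phi[0] = 95 = 95 deg
  cos(95 deg) = -0.0872, sin(95 deg) = 0.9962
  joint[1] = (0.0000, 0.0000) + 1.8 * (-0.0872, 0.9962) = (0.0000 + -0.1569, 0.0000 + 1.7932) = (-0.1569, 1.7932)
link 1: phi[1] = 95 + 25 = 120 deg
  cos(120 deg) = -0.5000, sin(120 deg) = 0.8660
  joint[2] = (-0.1569, 1.7932) + 5.2 * (-0.5000, 0.8660) = (-0.1569 + -2.6000, 1.7932 + 4.5033) = (-2.7569, 6.2965)
link 2: phi[2] = 95 + 25 + 135 = 255 deg
  cos(255 deg) = -0.2588, sin(255 deg) = -0.9659
  joint[3] = (-2.7569, 6.2965) + 6.7 * (-0.2588, -0.9659) = (-2.7569 + -1.7341, 6.2965 + -6.4717) = (-4.4910, -0.1752)
link 3: phi[3] = 95 + 25 + 135 + -25 = 230 deg
  cos(230 deg) = -0.6428, sin(230 deg) = -0.7660
  joint[4] = (-4.4910, -0.1752) + 11.6 * (-0.6428, -0.7660) = (-4.4910 + -7.4563, -0.1752 + -8.8861) = (-11.9473, -9.0613)
End effector: (-11.9473, -9.0613)

Answer: -11.9473 -9.0613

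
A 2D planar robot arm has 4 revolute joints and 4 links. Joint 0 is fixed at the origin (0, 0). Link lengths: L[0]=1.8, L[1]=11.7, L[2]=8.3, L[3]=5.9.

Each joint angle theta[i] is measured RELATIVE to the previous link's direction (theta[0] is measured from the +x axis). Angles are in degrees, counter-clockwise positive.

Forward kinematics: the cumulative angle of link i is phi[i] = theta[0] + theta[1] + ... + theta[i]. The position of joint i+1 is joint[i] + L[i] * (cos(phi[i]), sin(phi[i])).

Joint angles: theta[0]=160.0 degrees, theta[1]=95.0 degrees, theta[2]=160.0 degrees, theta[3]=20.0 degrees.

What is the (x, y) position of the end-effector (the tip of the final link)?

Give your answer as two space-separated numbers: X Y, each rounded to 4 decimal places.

joint[0] = (0.0000, 0.0000)  (base)
link 0: phi[0] = 160 = 160 deg
  cos(160 deg) = -0.9397, sin(160 deg) = 0.3420
  joint[1] = (0.0000, 0.0000) + 1.8 * (-0.9397, 0.3420) = (0.0000 + -1.6914, 0.0000 + 0.6156) = (-1.6914, 0.6156)
link 1: phi[1] = 160 + 95 = 255 deg
  cos(255 deg) = -0.2588, sin(255 deg) = -0.9659
  joint[2] = (-1.6914, 0.6156) + 11.7 * (-0.2588, -0.9659) = (-1.6914 + -3.0282, 0.6156 + -11.3013) = (-4.7196, -10.6857)
link 2: phi[2] = 160 + 95 + 160 = 415 deg
  cos(415 deg) = 0.5736, sin(415 deg) = 0.8192
  joint[3] = (-4.7196, -10.6857) + 8.3 * (0.5736, 0.8192) = (-4.7196 + 4.7607, -10.6857 + 6.7990) = (0.0411, -3.8867)
link 3: phi[3] = 160 + 95 + 160 + 20 = 435 deg
  cos(435 deg) = 0.2588, sin(435 deg) = 0.9659
  joint[4] = (0.0411, -3.8867) + 5.9 * (0.2588, 0.9659) = (0.0411 + 1.5270, -3.8867 + 5.6990) = (1.5681, 1.8122)
End effector: (1.5681, 1.8122)

Answer: 1.5681 1.8122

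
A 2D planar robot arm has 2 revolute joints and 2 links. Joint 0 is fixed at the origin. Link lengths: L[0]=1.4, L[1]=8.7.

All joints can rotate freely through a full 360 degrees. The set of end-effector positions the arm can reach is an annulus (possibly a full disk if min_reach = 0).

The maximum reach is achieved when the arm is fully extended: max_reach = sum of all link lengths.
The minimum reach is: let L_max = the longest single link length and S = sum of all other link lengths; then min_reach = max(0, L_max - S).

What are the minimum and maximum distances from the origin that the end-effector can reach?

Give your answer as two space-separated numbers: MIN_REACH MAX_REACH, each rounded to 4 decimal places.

Link lengths: [1.4, 8.7]
max_reach = 1.4 + 8.7 = 10.1
L_max = max([1.4, 8.7]) = 8.7
S (sum of others) = 10.1 - 8.7 = 1.4
min_reach = max(0, 8.7 - 1.4) = max(0, 7.3) = 7.3

Answer: 7.3000 10.1000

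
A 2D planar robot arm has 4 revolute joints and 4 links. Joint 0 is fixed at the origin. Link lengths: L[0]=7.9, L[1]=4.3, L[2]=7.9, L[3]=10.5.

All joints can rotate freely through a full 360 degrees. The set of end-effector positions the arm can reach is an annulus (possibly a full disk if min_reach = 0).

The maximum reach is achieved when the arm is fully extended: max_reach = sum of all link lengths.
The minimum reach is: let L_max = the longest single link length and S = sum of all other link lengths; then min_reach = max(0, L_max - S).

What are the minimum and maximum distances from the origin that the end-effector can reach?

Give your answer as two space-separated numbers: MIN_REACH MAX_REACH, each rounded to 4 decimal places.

Answer: 0.0000 30.6000

Derivation:
Link lengths: [7.9, 4.3, 7.9, 10.5]
max_reach = 7.9 + 4.3 + 7.9 + 10.5 = 30.6
L_max = max([7.9, 4.3, 7.9, 10.5]) = 10.5
S (sum of others) = 30.6 - 10.5 = 20.1
min_reach = max(0, 10.5 - 20.1) = max(0, -9.6) = 0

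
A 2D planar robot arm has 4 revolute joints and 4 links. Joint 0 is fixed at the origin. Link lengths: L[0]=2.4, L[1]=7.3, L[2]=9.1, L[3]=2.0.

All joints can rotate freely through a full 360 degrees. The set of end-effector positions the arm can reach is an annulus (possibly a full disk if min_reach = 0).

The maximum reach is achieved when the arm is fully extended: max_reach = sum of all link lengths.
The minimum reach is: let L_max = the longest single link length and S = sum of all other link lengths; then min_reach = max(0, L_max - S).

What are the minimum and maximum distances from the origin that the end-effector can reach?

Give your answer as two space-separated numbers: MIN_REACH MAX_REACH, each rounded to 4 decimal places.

Link lengths: [2.4, 7.3, 9.1, 2.0]
max_reach = 2.4 + 7.3 + 9.1 + 2 = 20.8
L_max = max([2.4, 7.3, 9.1, 2.0]) = 9.1
S (sum of others) = 20.8 - 9.1 = 11.7
min_reach = max(0, 9.1 - 11.7) = max(0, -2.6) = 0

Answer: 0.0000 20.8000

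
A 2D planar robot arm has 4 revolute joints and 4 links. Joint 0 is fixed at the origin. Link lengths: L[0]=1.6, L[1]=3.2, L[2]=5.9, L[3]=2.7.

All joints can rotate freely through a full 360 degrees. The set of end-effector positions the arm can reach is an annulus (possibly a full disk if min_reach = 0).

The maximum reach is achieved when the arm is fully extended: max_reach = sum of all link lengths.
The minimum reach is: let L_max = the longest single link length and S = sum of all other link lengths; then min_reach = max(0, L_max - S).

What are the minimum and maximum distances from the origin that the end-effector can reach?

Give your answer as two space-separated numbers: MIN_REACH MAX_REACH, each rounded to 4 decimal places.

Link lengths: [1.6, 3.2, 5.9, 2.7]
max_reach = 1.6 + 3.2 + 5.9 + 2.7 = 13.4
L_max = max([1.6, 3.2, 5.9, 2.7]) = 5.9
S (sum of others) = 13.4 - 5.9 = 7.5
min_reach = max(0, 5.9 - 7.5) = max(0, -1.6) = 0

Answer: 0.0000 13.4000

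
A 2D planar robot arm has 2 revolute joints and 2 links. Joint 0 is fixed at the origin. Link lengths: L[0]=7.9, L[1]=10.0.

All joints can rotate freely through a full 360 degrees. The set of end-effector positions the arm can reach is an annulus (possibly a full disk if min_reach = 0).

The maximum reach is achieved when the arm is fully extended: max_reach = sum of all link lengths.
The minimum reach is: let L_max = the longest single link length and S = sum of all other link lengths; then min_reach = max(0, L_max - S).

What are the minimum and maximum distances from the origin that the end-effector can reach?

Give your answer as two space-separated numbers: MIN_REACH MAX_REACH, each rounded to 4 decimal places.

Answer: 2.1000 17.9000

Derivation:
Link lengths: [7.9, 10.0]
max_reach = 7.9 + 10 = 17.9
L_max = max([7.9, 10.0]) = 10
S (sum of others) = 17.9 - 10 = 7.9
min_reach = max(0, 10 - 7.9) = max(0, 2.1) = 2.1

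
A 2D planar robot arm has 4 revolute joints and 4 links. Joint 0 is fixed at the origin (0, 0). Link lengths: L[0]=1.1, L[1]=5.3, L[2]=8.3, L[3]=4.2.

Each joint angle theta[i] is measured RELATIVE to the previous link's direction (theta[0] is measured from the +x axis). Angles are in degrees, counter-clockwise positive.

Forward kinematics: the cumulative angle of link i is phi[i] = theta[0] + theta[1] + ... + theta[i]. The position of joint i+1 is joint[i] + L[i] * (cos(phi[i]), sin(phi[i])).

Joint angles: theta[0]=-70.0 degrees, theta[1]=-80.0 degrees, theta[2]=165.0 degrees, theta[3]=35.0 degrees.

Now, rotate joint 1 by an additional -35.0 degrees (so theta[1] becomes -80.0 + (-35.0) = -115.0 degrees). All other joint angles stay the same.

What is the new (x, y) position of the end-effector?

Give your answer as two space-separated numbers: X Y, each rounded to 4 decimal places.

Answer: 6.9527 -2.3235

Derivation:
joint[0] = (0.0000, 0.0000)  (base)
link 0: phi[0] = -70 = -70 deg
  cos(-70 deg) = 0.3420, sin(-70 deg) = -0.9397
  joint[1] = (0.0000, 0.0000) + 1.1 * (0.3420, -0.9397) = (0.0000 + 0.3762, 0.0000 + -1.0337) = (0.3762, -1.0337)
link 1: phi[1] = -70 + -115 = -185 deg
  cos(-185 deg) = -0.9962, sin(-185 deg) = 0.0872
  joint[2] = (0.3762, -1.0337) + 5.3 * (-0.9962, 0.0872) = (0.3762 + -5.2798, -1.0337 + 0.4619) = (-4.9036, -0.5717)
link 2: phi[2] = -70 + -115 + 165 = -20 deg
  cos(-20 deg) = 0.9397, sin(-20 deg) = -0.3420
  joint[3] = (-4.9036, -0.5717) + 8.3 * (0.9397, -0.3420) = (-4.9036 + 7.7994, -0.5717 + -2.8388) = (2.8958, -3.4105)
link 3: phi[3] = -70 + -115 + 165 + 35 = 15 deg
  cos(15 deg) = 0.9659, sin(15 deg) = 0.2588
  joint[4] = (2.8958, -3.4105) + 4.2 * (0.9659, 0.2588) = (2.8958 + 4.0569, -3.4105 + 1.0870) = (6.9527, -2.3235)
End effector: (6.9527, -2.3235)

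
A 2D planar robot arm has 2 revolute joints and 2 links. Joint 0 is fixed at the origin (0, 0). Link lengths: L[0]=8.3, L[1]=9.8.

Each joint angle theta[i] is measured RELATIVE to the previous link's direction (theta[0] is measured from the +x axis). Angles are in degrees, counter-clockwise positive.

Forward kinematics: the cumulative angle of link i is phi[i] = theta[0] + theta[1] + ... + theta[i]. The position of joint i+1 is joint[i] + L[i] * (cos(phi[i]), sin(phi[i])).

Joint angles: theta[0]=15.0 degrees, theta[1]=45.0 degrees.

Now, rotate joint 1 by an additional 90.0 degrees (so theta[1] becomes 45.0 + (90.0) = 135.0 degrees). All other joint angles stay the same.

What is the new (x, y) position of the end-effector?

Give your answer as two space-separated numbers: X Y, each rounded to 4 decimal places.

joint[0] = (0.0000, 0.0000)  (base)
link 0: phi[0] = 15 = 15 deg
  cos(15 deg) = 0.9659, sin(15 deg) = 0.2588
  joint[1] = (0.0000, 0.0000) + 8.3 * (0.9659, 0.2588) = (0.0000 + 8.0172, 0.0000 + 2.1482) = (8.0172, 2.1482)
link 1: phi[1] = 15 + 135 = 150 deg
  cos(150 deg) = -0.8660, sin(150 deg) = 0.5000
  joint[2] = (8.0172, 2.1482) + 9.8 * (-0.8660, 0.5000) = (8.0172 + -8.4870, 2.1482 + 4.9000) = (-0.4699, 7.0482)
End effector: (-0.4699, 7.0482)

Answer: -0.4699 7.0482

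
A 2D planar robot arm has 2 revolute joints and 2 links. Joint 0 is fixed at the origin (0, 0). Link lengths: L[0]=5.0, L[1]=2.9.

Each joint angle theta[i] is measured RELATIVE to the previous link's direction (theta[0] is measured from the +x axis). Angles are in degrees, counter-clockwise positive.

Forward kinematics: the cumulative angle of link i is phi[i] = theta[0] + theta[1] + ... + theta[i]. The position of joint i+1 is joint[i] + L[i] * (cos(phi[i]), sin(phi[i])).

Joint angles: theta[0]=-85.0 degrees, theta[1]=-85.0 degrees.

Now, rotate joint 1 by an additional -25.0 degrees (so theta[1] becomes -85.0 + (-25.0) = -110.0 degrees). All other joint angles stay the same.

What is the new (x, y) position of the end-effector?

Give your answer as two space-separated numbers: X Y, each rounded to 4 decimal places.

Answer: -2.3654 -4.2304

Derivation:
joint[0] = (0.0000, 0.0000)  (base)
link 0: phi[0] = -85 = -85 deg
  cos(-85 deg) = 0.0872, sin(-85 deg) = -0.9962
  joint[1] = (0.0000, 0.0000) + 5 * (0.0872, -0.9962) = (0.0000 + 0.4358, 0.0000 + -4.9810) = (0.4358, -4.9810)
link 1: phi[1] = -85 + -110 = -195 deg
  cos(-195 deg) = -0.9659, sin(-195 deg) = 0.2588
  joint[2] = (0.4358, -4.9810) + 2.9 * (-0.9659, 0.2588) = (0.4358 + -2.8012, -4.9810 + 0.7506) = (-2.3654, -4.2304)
End effector: (-2.3654, -4.2304)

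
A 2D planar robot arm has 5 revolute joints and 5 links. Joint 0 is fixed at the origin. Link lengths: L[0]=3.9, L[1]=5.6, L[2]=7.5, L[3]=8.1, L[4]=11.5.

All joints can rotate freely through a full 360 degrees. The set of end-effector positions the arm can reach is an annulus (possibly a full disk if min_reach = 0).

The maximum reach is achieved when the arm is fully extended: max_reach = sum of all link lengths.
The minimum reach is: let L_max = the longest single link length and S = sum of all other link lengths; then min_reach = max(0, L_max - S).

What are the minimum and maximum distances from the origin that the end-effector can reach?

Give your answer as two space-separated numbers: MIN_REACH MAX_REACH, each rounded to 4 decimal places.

Answer: 0.0000 36.6000

Derivation:
Link lengths: [3.9, 5.6, 7.5, 8.1, 11.5]
max_reach = 3.9 + 5.6 + 7.5 + 8.1 + 11.5 = 36.6
L_max = max([3.9, 5.6, 7.5, 8.1, 11.5]) = 11.5
S (sum of others) = 36.6 - 11.5 = 25.1
min_reach = max(0, 11.5 - 25.1) = max(0, -13.6) = 0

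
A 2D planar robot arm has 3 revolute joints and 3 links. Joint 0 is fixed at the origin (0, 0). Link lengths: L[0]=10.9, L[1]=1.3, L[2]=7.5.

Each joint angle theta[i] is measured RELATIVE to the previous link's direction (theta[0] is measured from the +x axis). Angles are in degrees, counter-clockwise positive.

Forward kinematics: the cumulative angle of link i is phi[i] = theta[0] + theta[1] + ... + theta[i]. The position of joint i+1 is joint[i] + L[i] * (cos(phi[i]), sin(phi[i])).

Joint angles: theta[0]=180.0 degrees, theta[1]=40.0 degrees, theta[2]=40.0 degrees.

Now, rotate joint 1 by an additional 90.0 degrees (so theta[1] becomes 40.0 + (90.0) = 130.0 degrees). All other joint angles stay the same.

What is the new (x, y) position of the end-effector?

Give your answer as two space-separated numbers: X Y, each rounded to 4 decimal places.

joint[0] = (0.0000, 0.0000)  (base)
link 0: phi[0] = 180 = 180 deg
  cos(180 deg) = -1.0000, sin(180 deg) = 0.0000
  joint[1] = (0.0000, 0.0000) + 10.9 * (-1.0000, 0.0000) = (0.0000 + -10.9000, 0.0000 + 0.0000) = (-10.9000, 0.0000)
link 1: phi[1] = 180 + 130 = 310 deg
  cos(310 deg) = 0.6428, sin(310 deg) = -0.7660
  joint[2] = (-10.9000, 0.0000) + 1.3 * (0.6428, -0.7660) = (-10.9000 + 0.8356, 0.0000 + -0.9959) = (-10.0644, -0.9959)
link 2: phi[2] = 180 + 130 + 40 = 350 deg
  cos(350 deg) = 0.9848, sin(350 deg) = -0.1736
  joint[3] = (-10.0644, -0.9959) + 7.5 * (0.9848, -0.1736) = (-10.0644 + 7.3861, -0.9959 + -1.3024) = (-2.6783, -2.2982)
End effector: (-2.6783, -2.2982)

Answer: -2.6783 -2.2982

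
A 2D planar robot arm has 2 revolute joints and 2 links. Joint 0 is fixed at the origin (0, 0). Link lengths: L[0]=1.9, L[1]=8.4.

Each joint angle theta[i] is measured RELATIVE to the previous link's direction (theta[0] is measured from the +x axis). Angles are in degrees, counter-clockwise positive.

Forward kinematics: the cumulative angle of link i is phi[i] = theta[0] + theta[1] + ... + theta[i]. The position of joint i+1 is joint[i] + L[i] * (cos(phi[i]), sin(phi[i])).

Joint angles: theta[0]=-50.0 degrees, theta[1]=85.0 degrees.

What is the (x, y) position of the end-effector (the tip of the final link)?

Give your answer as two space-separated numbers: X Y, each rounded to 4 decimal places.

Answer: 8.1022 3.3626

Derivation:
joint[0] = (0.0000, 0.0000)  (base)
link 0: phi[0] = -50 = -50 deg
  cos(-50 deg) = 0.6428, sin(-50 deg) = -0.7660
  joint[1] = (0.0000, 0.0000) + 1.9 * (0.6428, -0.7660) = (0.0000 + 1.2213, 0.0000 + -1.4555) = (1.2213, -1.4555)
link 1: phi[1] = -50 + 85 = 35 deg
  cos(35 deg) = 0.8192, sin(35 deg) = 0.5736
  joint[2] = (1.2213, -1.4555) + 8.4 * (0.8192, 0.5736) = (1.2213 + 6.8809, -1.4555 + 4.8180) = (8.1022, 3.3626)
End effector: (8.1022, 3.3626)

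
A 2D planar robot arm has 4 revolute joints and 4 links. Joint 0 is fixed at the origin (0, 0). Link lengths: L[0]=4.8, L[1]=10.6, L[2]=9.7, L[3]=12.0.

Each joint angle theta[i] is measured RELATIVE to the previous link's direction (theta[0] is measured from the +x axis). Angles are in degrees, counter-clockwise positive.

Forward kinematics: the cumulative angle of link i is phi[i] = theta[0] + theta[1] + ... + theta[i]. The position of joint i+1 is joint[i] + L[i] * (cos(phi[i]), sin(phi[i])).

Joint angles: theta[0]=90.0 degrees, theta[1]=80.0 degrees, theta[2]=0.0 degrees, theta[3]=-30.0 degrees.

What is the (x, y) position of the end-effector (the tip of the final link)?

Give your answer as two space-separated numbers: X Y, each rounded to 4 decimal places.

joint[0] = (0.0000, 0.0000)  (base)
link 0: phi[0] = 90 = 90 deg
  cos(90 deg) = 0.0000, sin(90 deg) = 1.0000
  joint[1] = (0.0000, 0.0000) + 4.8 * (0.0000, 1.0000) = (0.0000 + 0.0000, 0.0000 + 4.8000) = (0.0000, 4.8000)
link 1: phi[1] = 90 + 80 = 170 deg
  cos(170 deg) = -0.9848, sin(170 deg) = 0.1736
  joint[2] = (0.0000, 4.8000) + 10.6 * (-0.9848, 0.1736) = (0.0000 + -10.4390, 4.8000 + 1.8407) = (-10.4390, 6.6407)
link 2: phi[2] = 90 + 80 + 0 = 170 deg
  cos(170 deg) = -0.9848, sin(170 deg) = 0.1736
  joint[3] = (-10.4390, 6.6407) + 9.7 * (-0.9848, 0.1736) = (-10.4390 + -9.5526, 6.6407 + 1.6844) = (-19.9916, 8.3251)
link 3: phi[3] = 90 + 80 + 0 + -30 = 140 deg
  cos(140 deg) = -0.7660, sin(140 deg) = 0.6428
  joint[4] = (-19.9916, 8.3251) + 12 * (-0.7660, 0.6428) = (-19.9916 + -9.1925, 8.3251 + 7.7135) = (-29.1841, 16.0385)
End effector: (-29.1841, 16.0385)

Answer: -29.1841 16.0385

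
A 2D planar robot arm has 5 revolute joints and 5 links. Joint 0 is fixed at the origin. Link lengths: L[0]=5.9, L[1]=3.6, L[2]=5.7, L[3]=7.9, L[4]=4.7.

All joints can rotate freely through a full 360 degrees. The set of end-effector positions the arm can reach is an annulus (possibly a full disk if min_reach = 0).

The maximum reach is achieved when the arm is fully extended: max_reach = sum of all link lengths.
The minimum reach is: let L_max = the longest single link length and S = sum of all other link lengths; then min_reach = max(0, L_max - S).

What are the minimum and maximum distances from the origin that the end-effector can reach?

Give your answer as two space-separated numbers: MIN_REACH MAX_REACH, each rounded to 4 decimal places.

Link lengths: [5.9, 3.6, 5.7, 7.9, 4.7]
max_reach = 5.9 + 3.6 + 5.7 + 7.9 + 4.7 = 27.8
L_max = max([5.9, 3.6, 5.7, 7.9, 4.7]) = 7.9
S (sum of others) = 27.8 - 7.9 = 19.9
min_reach = max(0, 7.9 - 19.9) = max(0, -12) = 0

Answer: 0.0000 27.8000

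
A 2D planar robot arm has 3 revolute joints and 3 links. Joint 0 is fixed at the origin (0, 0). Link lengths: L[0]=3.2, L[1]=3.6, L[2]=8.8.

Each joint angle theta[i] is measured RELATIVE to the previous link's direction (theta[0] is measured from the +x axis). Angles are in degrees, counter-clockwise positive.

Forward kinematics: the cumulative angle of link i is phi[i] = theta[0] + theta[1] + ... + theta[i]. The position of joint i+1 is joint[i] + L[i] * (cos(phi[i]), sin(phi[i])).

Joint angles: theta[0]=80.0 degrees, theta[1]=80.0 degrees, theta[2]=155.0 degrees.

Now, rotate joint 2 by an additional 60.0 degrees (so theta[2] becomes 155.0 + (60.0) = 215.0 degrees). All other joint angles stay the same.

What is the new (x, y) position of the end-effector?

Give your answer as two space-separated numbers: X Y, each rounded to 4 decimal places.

Answer: 5.6729 6.6603

Derivation:
joint[0] = (0.0000, 0.0000)  (base)
link 0: phi[0] = 80 = 80 deg
  cos(80 deg) = 0.1736, sin(80 deg) = 0.9848
  joint[1] = (0.0000, 0.0000) + 3.2 * (0.1736, 0.9848) = (0.0000 + 0.5557, 0.0000 + 3.1514) = (0.5557, 3.1514)
link 1: phi[1] = 80 + 80 = 160 deg
  cos(160 deg) = -0.9397, sin(160 deg) = 0.3420
  joint[2] = (0.5557, 3.1514) + 3.6 * (-0.9397, 0.3420) = (0.5557 + -3.3829, 3.1514 + 1.2313) = (-2.8272, 4.3827)
link 2: phi[2] = 80 + 80 + 215 = 375 deg
  cos(375 deg) = 0.9659, sin(375 deg) = 0.2588
  joint[3] = (-2.8272, 4.3827) + 8.8 * (0.9659, 0.2588) = (-2.8272 + 8.5001, 4.3827 + 2.2776) = (5.6729, 6.6603)
End effector: (5.6729, 6.6603)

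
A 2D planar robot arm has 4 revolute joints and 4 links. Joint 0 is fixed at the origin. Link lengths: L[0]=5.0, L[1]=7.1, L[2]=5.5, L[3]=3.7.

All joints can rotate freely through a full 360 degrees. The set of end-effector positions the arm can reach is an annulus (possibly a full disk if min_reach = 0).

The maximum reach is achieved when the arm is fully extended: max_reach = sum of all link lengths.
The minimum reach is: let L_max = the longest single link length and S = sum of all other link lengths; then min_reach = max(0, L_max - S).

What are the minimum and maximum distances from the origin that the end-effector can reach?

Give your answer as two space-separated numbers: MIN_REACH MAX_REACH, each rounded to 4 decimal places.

Link lengths: [5.0, 7.1, 5.5, 3.7]
max_reach = 5 + 7.1 + 5.5 + 3.7 = 21.3
L_max = max([5.0, 7.1, 5.5, 3.7]) = 7.1
S (sum of others) = 21.3 - 7.1 = 14.2
min_reach = max(0, 7.1 - 14.2) = max(0, -7.1) = 0

Answer: 0.0000 21.3000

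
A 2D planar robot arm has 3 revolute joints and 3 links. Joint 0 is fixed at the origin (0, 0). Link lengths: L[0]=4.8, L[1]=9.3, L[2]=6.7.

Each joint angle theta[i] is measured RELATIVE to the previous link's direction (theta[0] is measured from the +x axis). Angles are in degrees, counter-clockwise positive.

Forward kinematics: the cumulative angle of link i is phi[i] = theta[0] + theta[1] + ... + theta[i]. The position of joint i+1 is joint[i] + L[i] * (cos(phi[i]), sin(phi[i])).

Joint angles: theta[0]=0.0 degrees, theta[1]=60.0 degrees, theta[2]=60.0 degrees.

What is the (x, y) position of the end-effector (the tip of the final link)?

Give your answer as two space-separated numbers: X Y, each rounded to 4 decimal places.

joint[0] = (0.0000, 0.0000)  (base)
link 0: phi[0] = 0 = 0 deg
  cos(0 deg) = 1.0000, sin(0 deg) = 0.0000
  joint[1] = (0.0000, 0.0000) + 4.8 * (1.0000, 0.0000) = (0.0000 + 4.8000, 0.0000 + 0.0000) = (4.8000, 0.0000)
link 1: phi[1] = 0 + 60 = 60 deg
  cos(60 deg) = 0.5000, sin(60 deg) = 0.8660
  joint[2] = (4.8000, 0.0000) + 9.3 * (0.5000, 0.8660) = (4.8000 + 4.6500, 0.0000 + 8.0540) = (9.4500, 8.0540)
link 2: phi[2] = 0 + 60 + 60 = 120 deg
  cos(120 deg) = -0.5000, sin(120 deg) = 0.8660
  joint[3] = (9.4500, 8.0540) + 6.7 * (-0.5000, 0.8660) = (9.4500 + -3.3500, 8.0540 + 5.8024) = (6.1000, 13.8564)
End effector: (6.1000, 13.8564)

Answer: 6.1000 13.8564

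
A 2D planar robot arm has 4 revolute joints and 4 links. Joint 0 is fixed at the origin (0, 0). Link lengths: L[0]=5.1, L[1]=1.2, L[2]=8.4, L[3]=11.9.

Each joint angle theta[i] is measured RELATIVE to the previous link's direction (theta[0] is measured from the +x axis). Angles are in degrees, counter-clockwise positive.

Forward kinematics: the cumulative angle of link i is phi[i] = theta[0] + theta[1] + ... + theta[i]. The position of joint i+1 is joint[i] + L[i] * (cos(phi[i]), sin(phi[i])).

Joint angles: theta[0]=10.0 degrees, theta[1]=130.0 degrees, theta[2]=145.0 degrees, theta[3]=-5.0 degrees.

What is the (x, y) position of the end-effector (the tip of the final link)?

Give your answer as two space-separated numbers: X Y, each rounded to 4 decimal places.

Answer: 8.3438 -18.1760

Derivation:
joint[0] = (0.0000, 0.0000)  (base)
link 0: phi[0] = 10 = 10 deg
  cos(10 deg) = 0.9848, sin(10 deg) = 0.1736
  joint[1] = (0.0000, 0.0000) + 5.1 * (0.9848, 0.1736) = (0.0000 + 5.0225, 0.0000 + 0.8856) = (5.0225, 0.8856)
link 1: phi[1] = 10 + 130 = 140 deg
  cos(140 deg) = -0.7660, sin(140 deg) = 0.6428
  joint[2] = (5.0225, 0.8856) + 1.2 * (-0.7660, 0.6428) = (5.0225 + -0.9193, 0.8856 + 0.7713) = (4.1033, 1.6570)
link 2: phi[2] = 10 + 130 + 145 = 285 deg
  cos(285 deg) = 0.2588, sin(285 deg) = -0.9659
  joint[3] = (4.1033, 1.6570) + 8.4 * (0.2588, -0.9659) = (4.1033 + 2.1741, 1.6570 + -8.1138) = (6.2773, -6.4568)
link 3: phi[3] = 10 + 130 + 145 + -5 = 280 deg
  cos(280 deg) = 0.1736, sin(280 deg) = -0.9848
  joint[4] = (6.2773, -6.4568) + 11.9 * (0.1736, -0.9848) = (6.2773 + 2.0664, -6.4568 + -11.7192) = (8.3438, -18.1760)
End effector: (8.3438, -18.1760)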